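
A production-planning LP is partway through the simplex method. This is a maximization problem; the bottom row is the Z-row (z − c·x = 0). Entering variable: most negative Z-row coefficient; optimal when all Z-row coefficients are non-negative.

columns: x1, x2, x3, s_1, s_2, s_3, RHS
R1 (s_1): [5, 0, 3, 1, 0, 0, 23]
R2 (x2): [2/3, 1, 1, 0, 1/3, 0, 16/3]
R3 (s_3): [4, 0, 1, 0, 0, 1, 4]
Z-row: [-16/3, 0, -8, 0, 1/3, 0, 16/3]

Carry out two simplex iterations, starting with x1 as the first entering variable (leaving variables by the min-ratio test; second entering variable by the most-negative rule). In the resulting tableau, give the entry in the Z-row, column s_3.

Ratio test on column x1 — row 1: 23/5 = 23/5; row 2: (16/3)/(2/3) = 8; row 3: 4/4 = 1. Minimum is 1 at row 3 (s_3 leaves); pivot element 4.
Divide row 3 by 4; eliminate column x1 from the other rows.
Second iteration: most negative Z-row entry is -20/3 in column x3, so x3 enters.
Ratio test on column x3 — row 1: 18/(7/4) = 72/7; row 2: (14/3)/(5/6) = 28/5; row 3: 1/(1/4) = 4. Minimum is 4 at row 3 (x1 leaves); pivot element 1/4.
Divide row 3 by 1/4; eliminate column x3 from the other rows.
After both pivots, the entry at the Z-row, column s_3 is 8.

8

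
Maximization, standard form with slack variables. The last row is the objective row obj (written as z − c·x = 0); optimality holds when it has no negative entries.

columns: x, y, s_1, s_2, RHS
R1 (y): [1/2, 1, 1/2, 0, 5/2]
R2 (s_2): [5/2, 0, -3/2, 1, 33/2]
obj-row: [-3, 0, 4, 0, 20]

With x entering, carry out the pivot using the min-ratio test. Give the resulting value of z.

Ratio test on column x — row 1: (5/2)/(1/2) = 5; row 2: (33/2)/(5/2) = 33/5. Minimum is 5 at row 1 (y leaves); pivot element 1/2.
Pivot on row 1; the obj-row RHS becomes 20 − (-3)·5 = 35.

35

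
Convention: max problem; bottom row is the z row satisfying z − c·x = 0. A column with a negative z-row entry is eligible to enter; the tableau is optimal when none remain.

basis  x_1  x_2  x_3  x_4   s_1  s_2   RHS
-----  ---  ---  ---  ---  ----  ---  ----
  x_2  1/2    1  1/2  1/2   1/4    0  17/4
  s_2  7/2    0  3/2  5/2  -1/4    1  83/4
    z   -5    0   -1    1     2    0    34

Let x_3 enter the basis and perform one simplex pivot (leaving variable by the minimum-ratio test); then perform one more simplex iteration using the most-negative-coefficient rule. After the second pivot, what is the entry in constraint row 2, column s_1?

-1/2

Ratio test on column x_3 — row 1: (17/4)/(1/2) = 17/2; row 2: (83/4)/(3/2) = 83/6. Minimum is 17/2 at row 1 (x_2 leaves); pivot element 1/2.
Divide row 1 by 1/2; eliminate column x_3 from the other rows.
Second iteration: most negative z-row entry is -4 in column x_1, so x_1 enters.
Ratio test on column x_1 — row 1: (17/2)/1 = 17/2; row 2: 8/2 = 4. Minimum is 4 at row 2 (s_2 leaves); pivot element 2.
Divide row 2 by 2; eliminate column x_1 from the other rows.
After both pivots, the entry at constraint row 2, column s_1 is -1/2.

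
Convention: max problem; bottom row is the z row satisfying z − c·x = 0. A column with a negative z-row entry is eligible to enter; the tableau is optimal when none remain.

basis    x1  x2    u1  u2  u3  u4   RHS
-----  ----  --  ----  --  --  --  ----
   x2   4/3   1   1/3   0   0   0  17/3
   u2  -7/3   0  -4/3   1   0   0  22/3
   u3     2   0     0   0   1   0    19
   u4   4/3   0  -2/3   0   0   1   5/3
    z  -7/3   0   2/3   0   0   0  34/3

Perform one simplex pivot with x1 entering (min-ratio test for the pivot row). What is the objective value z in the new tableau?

57/4

Ratio test on column x1 — row 1: (17/3)/(4/3) = 17/4; row 2: entry -7/3 ≤ 0; row 3: 19/2 = 19/2; row 4: (5/3)/(4/3) = 5/4. Minimum is 5/4 at row 4 (u4 leaves); pivot element 4/3.
Pivot on row 4; the z-row RHS becomes 34/3 − (-7/3)·(5/4) = 57/4.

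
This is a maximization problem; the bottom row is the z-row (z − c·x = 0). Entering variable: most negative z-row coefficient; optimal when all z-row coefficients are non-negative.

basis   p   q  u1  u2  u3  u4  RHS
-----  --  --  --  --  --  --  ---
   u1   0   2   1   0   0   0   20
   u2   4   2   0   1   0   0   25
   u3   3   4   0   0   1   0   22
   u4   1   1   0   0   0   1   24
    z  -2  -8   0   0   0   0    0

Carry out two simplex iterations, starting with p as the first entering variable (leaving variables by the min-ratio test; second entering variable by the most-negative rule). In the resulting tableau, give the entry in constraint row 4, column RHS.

Ratio test on column p — row 1: entry 0 ≤ 0; row 2: 25/4 = 25/4; row 3: 22/3 = 22/3; row 4: 24/1 = 24. Minimum is 25/4 at row 2 (u2 leaves); pivot element 4.
Divide row 2 by 4; eliminate column p from the other rows.
Second iteration: most negative z-row entry is -7 in column q, so q enters.
Ratio test on column q — row 1: 20/2 = 10; row 2: (25/4)/(1/2) = 25/2; row 3: (13/4)/(5/2) = 13/10; row 4: (71/4)/(1/2) = 71/2. Minimum is 13/10 at row 3 (u3 leaves); pivot element 5/2.
Divide row 3 by 5/2; eliminate column q from the other rows.
After both pivots, the entry at constraint row 4, column RHS is 171/10.

171/10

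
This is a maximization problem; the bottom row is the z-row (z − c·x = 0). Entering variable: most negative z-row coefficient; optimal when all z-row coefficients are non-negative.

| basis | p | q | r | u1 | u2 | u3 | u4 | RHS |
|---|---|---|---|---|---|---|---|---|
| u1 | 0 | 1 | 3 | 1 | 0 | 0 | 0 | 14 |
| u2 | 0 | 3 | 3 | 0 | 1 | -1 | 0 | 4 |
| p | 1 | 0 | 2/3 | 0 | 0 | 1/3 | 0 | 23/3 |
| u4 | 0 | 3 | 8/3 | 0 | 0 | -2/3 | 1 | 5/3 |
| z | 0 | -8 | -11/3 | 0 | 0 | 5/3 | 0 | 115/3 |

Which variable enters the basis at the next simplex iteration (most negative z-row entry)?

q

Negative z-row entries: q: -8, r: -11/3.
The most negative is -8 in column q, so q enters.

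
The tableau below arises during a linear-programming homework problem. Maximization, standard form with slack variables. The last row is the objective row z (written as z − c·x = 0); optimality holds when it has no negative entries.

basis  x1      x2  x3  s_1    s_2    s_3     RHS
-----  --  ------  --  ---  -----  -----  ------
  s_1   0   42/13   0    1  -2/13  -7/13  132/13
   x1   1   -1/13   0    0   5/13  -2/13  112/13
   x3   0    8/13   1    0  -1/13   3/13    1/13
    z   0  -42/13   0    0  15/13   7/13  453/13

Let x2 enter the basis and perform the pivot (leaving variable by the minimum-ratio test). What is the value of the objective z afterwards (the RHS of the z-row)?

141/4

Ratio test on column x2 — row 1: (132/13)/(42/13) = 22/7; row 2: entry -1/13 ≤ 0; row 3: (1/13)/(8/13) = 1/8. Minimum is 1/8 at row 3 (x3 leaves); pivot element 8/13.
Pivot on row 3; the z-row RHS becomes 453/13 − (-42/13)·(1/8) = 141/4.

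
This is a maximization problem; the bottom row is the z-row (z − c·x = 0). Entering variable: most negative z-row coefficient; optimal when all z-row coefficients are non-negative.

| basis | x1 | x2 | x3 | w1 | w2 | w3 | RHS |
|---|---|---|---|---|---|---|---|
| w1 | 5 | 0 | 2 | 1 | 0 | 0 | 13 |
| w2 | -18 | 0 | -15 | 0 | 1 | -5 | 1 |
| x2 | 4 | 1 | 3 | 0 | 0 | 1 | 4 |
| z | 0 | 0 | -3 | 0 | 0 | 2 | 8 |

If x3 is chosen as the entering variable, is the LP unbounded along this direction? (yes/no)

no

Column x3 has positive entries in row(s) 1, 3, so the ratio test bounds it — not unbounded.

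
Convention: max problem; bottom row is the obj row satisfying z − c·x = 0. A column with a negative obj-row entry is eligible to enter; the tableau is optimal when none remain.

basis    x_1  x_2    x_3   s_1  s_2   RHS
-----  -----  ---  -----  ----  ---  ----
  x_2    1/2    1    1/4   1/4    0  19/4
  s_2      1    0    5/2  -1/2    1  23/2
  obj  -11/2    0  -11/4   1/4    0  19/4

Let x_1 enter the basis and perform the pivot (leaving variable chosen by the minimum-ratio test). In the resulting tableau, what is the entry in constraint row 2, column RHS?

2

Ratio test on column x_1 — row 1: (19/4)/(1/2) = 19/2; row 2: (23/2)/1 = 23/2. Minimum is 19/2 at row 1 (x_2 leaves); pivot element 1/2.
Divide row 1 by 1/2; eliminate column x_1 from the other rows.
Row 2 update in column RHS: 23/2 − 1·(19/2) = 2.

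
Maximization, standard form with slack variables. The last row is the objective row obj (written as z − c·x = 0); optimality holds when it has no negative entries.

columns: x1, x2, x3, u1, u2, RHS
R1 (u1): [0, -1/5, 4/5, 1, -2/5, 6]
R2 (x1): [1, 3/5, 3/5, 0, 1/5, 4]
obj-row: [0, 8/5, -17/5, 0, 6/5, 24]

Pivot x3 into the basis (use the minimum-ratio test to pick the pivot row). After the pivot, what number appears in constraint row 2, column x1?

5/3

Ratio test on column x3 — row 1: 6/(4/5) = 15/2; row 2: 4/(3/5) = 20/3. Minimum is 20/3 at row 2 (x1 leaves); pivot element 3/5.
Divide row 2 by 3/5; eliminate column x3 from the other rows.
In the new row 2, the x1 entry is the old entry divided by the pivot: 1/(3/5) = 5/3.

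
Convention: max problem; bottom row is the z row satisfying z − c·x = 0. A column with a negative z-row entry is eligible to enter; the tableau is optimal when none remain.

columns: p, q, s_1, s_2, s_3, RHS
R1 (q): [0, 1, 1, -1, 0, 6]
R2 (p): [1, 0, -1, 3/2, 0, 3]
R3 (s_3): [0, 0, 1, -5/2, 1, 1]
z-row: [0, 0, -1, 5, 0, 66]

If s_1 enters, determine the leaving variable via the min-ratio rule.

s_3

Column s_1 entries and ratios — q: 6/1 = 6; p: -1 ≤ 0, skip; s_3: 1/1 = 1.
Smallest ratio is 1 in the row of s_3, so s_3 leaves.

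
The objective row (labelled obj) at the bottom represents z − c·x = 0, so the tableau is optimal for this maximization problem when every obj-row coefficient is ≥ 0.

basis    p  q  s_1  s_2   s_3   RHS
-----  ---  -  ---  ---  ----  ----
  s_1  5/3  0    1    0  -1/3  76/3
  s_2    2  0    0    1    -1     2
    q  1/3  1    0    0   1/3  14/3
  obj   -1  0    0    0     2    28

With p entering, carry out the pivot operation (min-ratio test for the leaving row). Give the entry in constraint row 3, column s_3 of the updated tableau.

Ratio test on column p — row 1: (76/3)/(5/3) = 76/5; row 2: 2/2 = 1; row 3: (14/3)/(1/3) = 14. Minimum is 1 at row 2 (s_2 leaves); pivot element 2.
Divide row 2 by 2; eliminate column p from the other rows.
Row 3 update in column s_3: 1/3 − (1/3)·(-1/2) = 1/2.

1/2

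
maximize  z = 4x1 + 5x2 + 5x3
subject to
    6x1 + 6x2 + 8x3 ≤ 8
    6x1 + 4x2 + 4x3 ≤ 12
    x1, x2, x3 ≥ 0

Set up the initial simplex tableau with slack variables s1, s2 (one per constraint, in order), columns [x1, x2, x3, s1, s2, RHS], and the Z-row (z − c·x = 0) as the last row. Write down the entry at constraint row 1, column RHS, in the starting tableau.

The RHS of constraint 1 is b_1 = 8.

8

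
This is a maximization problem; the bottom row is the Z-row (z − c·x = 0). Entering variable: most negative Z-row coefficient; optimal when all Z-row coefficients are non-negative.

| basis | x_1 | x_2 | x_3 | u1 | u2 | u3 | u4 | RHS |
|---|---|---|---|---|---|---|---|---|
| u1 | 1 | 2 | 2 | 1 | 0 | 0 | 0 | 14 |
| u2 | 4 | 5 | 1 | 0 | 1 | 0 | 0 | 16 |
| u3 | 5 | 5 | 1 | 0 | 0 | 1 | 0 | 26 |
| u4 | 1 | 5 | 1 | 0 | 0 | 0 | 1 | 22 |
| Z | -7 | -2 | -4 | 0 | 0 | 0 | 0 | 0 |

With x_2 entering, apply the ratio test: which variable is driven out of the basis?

u2

Column x_2 entries and ratios — u1: 14/2 = 7; u2: 16/5 = 16/5; u3: 26/5 = 26/5; u4: 22/5 = 22/5.
Smallest ratio is 16/5 in the row of u2, so u2 leaves.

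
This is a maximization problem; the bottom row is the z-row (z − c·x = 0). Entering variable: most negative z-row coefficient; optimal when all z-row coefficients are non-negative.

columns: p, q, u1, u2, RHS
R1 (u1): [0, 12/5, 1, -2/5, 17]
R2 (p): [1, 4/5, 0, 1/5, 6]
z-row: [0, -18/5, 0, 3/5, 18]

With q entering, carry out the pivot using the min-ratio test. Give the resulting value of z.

Ratio test on column q — row 1: 17/(12/5) = 85/12; row 2: 6/(4/5) = 15/2. Minimum is 85/12 at row 1 (u1 leaves); pivot element 12/5.
Pivot on row 1; the z-row RHS becomes 18 − (-18/5)·(85/12) = 87/2.

87/2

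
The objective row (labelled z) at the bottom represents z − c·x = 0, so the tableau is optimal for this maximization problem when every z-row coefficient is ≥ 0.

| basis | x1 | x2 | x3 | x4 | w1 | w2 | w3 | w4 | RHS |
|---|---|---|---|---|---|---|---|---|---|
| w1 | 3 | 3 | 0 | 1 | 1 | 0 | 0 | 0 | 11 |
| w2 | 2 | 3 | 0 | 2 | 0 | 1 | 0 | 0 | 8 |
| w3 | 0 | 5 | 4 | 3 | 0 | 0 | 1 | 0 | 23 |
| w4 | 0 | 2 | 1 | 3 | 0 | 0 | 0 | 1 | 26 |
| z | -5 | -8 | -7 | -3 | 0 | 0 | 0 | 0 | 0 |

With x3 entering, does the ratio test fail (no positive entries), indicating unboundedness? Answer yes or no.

Column x3 has positive entries in row(s) 3, 4, so the ratio test bounds it — not unbounded.

no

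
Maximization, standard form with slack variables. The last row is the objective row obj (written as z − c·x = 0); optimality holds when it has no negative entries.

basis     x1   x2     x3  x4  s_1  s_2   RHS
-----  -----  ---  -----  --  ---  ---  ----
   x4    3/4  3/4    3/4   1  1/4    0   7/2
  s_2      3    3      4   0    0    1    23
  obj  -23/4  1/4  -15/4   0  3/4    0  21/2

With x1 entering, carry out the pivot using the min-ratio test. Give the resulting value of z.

112/3

Ratio test on column x1 — row 1: (7/2)/(3/4) = 14/3; row 2: 23/3 = 23/3. Minimum is 14/3 at row 1 (x4 leaves); pivot element 3/4.
Pivot on row 1; the obj-row RHS becomes 21/2 − (-23/4)·(14/3) = 112/3.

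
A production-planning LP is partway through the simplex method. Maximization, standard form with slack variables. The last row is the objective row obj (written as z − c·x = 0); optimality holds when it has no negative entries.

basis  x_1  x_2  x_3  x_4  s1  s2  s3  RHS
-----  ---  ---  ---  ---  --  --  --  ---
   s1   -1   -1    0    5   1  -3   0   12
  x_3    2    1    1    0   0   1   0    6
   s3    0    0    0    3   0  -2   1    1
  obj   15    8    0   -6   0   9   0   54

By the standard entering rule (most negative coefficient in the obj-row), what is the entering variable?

x_4

Negative obj-row entries: x_4: -6.
The most negative is -6 in column x_4, so x_4 enters.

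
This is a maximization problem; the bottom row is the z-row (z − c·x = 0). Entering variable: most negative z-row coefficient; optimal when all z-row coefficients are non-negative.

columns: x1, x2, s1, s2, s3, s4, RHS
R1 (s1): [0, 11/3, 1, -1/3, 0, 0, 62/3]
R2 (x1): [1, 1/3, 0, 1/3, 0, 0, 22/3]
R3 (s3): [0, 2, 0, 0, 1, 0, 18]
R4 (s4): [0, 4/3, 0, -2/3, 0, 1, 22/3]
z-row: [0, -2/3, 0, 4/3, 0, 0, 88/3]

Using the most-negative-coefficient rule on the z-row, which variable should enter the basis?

x2

Negative z-row entries: x2: -2/3.
The most negative is -2/3 in column x2, so x2 enters.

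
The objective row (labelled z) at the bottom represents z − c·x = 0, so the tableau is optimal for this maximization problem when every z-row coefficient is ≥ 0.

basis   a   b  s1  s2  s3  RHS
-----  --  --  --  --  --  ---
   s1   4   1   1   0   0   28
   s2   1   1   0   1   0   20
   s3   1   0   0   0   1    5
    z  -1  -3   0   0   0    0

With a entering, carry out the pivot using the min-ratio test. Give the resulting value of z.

5

Ratio test on column a — row 1: 28/4 = 7; row 2: 20/1 = 20; row 3: 5/1 = 5. Minimum is 5 at row 3 (s3 leaves); pivot element 1.
Pivot on row 3; the z-row RHS becomes 0 − (-1)·5 = 5.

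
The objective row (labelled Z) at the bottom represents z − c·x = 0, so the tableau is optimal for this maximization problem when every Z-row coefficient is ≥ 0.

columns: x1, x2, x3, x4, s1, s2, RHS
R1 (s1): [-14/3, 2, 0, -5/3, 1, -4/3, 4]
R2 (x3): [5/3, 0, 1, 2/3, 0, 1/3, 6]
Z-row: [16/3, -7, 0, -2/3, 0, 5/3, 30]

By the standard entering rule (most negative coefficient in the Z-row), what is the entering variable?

x2

Negative Z-row entries: x2: -7, x4: -2/3.
The most negative is -7 in column x2, so x2 enters.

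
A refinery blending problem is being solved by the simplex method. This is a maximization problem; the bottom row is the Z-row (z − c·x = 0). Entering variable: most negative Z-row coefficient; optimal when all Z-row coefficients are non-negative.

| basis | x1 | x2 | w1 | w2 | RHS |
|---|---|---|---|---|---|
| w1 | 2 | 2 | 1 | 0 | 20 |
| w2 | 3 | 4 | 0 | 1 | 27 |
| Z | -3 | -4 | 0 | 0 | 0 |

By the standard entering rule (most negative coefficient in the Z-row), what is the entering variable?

Negative Z-row entries: x1: -3, x2: -4.
The most negative is -4 in column x2, so x2 enters.

x2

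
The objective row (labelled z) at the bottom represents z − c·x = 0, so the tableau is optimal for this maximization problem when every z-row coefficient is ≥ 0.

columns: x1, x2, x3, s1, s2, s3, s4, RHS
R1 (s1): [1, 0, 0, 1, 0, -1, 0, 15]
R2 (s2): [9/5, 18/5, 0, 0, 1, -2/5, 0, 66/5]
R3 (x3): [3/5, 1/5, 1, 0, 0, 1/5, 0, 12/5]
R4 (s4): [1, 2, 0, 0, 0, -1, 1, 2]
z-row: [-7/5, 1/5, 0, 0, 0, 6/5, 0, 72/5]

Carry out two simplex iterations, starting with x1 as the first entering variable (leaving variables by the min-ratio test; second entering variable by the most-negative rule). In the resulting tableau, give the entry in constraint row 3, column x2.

-5/4

Ratio test on column x1 — row 1: 15/1 = 15; row 2: (66/5)/(9/5) = 22/3; row 3: (12/5)/(3/5) = 4; row 4: 2/1 = 2. Minimum is 2 at row 4 (s4 leaves); pivot element 1.
Divide row 4 by 1; eliminate column x1 from the other rows.
Second iteration: most negative z-row entry is -1/5 in column s3, so s3 enters.
Ratio test on column s3 — row 1: entry 0 ≤ 0; row 2: (48/5)/(7/5) = 48/7; row 3: (6/5)/(4/5) = 3/2; row 4: entry -1 ≤ 0. Minimum is 3/2 at row 3 (x3 leaves); pivot element 4/5.
Divide row 3 by 4/5; eliminate column s3 from the other rows.
After both pivots, the entry at constraint row 3, column x2 is -5/4.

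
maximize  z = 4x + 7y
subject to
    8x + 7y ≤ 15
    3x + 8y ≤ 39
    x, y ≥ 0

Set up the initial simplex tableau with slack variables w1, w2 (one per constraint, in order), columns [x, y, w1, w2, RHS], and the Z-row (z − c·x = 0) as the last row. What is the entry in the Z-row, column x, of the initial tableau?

-4

The Z-row carries the negated objective coefficients: the x entry is -4.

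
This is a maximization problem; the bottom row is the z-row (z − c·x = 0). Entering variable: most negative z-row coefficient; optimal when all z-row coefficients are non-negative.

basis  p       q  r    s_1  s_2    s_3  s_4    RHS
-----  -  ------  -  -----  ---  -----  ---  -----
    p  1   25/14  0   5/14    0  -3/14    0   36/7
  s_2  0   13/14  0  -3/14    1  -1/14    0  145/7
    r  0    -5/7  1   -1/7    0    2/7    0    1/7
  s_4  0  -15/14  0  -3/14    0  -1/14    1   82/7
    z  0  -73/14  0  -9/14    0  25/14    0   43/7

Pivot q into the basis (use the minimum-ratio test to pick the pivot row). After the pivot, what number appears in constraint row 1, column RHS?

72/25

Ratio test on column q — row 1: (36/7)/(25/14) = 72/25; row 2: (145/7)/(13/14) = 290/13; row 3: entry -5/7 ≤ 0; row 4: entry -15/14 ≤ 0. Minimum is 72/25 at row 1 (p leaves); pivot element 25/14.
Divide row 1 by 25/14; eliminate column q from the other rows.
In the new row 1, the RHS entry is the old entry divided by the pivot: (36/7)/(25/14) = 72/25.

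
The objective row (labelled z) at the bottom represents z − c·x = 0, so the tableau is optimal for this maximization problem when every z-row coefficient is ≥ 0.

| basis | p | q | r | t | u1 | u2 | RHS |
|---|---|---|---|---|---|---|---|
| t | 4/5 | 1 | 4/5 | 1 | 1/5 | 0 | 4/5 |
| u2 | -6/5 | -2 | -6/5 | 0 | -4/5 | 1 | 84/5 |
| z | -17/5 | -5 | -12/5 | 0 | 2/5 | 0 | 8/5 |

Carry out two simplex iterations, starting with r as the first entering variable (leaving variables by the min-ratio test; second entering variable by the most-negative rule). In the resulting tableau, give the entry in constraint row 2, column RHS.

Ratio test on column r — row 1: (4/5)/(4/5) = 1; row 2: entry -6/5 ≤ 0. Minimum is 1 at row 1 (t leaves); pivot element 4/5.
Divide row 1 by 4/5; eliminate column r from the other rows.
Second iteration: most negative z-row entry is -2 in column q, so q enters.
Ratio test on column q — row 1: 1/(5/4) = 4/5; row 2: entry -1/2 ≤ 0. Minimum is 4/5 at row 1 (r leaves); pivot element 5/4.
Divide row 1 by 5/4; eliminate column q from the other rows.
After both pivots, the entry at constraint row 2, column RHS is 92/5.

92/5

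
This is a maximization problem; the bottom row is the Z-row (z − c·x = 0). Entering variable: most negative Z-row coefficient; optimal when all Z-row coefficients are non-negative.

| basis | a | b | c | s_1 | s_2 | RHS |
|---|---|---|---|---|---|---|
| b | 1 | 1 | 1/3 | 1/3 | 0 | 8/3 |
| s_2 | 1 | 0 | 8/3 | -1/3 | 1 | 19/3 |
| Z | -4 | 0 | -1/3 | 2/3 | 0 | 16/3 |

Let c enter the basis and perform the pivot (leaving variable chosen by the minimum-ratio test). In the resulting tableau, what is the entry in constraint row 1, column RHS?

15/8

Ratio test on column c — row 1: (8/3)/(1/3) = 8; row 2: (19/3)/(8/3) = 19/8. Minimum is 19/8 at row 2 (s_2 leaves); pivot element 8/3.
Divide row 2 by 8/3; eliminate column c from the other rows.
Row 1 update in column RHS: 8/3 − (1/3)·(19/8) = 15/8.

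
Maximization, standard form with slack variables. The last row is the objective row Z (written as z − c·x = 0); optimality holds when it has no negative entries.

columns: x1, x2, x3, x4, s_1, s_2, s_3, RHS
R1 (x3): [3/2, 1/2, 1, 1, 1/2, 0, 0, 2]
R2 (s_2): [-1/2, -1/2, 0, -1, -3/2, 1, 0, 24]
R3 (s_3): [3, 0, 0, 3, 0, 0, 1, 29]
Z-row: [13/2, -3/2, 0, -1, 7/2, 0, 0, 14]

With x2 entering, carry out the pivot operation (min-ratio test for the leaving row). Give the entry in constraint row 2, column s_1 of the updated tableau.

-1

Ratio test on column x2 — row 1: 2/(1/2) = 4; row 2: entry -1/2 ≤ 0; row 3: entry 0 ≤ 0. Minimum is 4 at row 1 (x3 leaves); pivot element 1/2.
Divide row 1 by 1/2; eliminate column x2 from the other rows.
Row 2 update in column s_1: -3/2 − (-1/2)·1 = -1.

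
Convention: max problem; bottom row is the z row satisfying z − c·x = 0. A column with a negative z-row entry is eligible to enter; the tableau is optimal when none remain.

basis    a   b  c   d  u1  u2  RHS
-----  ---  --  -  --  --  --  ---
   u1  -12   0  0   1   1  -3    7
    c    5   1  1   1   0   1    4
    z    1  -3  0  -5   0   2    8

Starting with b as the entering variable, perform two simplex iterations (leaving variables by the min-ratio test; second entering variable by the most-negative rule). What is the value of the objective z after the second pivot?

28

Ratio test on column b — row 1: entry 0 ≤ 0; row 2: 4/1 = 4. Minimum is 4 at row 2 (c leaves); pivot element 1.
Pivot on row 2; the z-row RHS becomes 8 − (-3)·4 = 20.
Next entering variable (most negative z-row entry -2): d.
Ratio test on column d — row 1: 7/1 = 7; row 2: 4/1 = 4. Minimum is 4 at row 2 (b leaves); pivot element 1.
After the second pivot the z-row RHS is 20 − (-2)·4 = 28.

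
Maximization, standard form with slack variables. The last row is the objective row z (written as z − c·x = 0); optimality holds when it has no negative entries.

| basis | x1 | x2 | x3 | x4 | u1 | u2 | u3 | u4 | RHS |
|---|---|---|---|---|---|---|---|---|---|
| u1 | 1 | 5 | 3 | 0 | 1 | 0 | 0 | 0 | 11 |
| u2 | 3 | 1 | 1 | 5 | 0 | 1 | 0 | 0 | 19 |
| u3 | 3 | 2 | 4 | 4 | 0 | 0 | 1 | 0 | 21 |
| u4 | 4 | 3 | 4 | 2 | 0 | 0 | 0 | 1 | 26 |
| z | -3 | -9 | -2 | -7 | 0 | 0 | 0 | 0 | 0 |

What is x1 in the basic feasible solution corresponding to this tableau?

x1 is not in the basis, so in the current basic feasible solution x1 = 0.

0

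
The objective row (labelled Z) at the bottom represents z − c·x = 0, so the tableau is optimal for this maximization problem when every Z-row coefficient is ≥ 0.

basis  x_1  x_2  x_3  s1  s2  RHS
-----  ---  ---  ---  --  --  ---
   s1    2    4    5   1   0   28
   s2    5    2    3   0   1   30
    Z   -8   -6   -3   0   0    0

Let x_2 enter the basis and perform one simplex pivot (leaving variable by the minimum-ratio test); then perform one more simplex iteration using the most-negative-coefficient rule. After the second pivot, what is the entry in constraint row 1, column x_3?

Ratio test on column x_2 — row 1: 28/4 = 7; row 2: 30/2 = 15. Minimum is 7 at row 1 (s1 leaves); pivot element 4.
Divide row 1 by 4; eliminate column x_2 from the other rows.
Second iteration: most negative Z-row entry is -5 in column x_1, so x_1 enters.
Ratio test on column x_1 — row 1: 7/(1/2) = 14; row 2: 16/4 = 4. Minimum is 4 at row 2 (s2 leaves); pivot element 4.
Divide row 2 by 4; eliminate column x_1 from the other rows.
After both pivots, the entry at constraint row 1, column x_3 is 19/16.

19/16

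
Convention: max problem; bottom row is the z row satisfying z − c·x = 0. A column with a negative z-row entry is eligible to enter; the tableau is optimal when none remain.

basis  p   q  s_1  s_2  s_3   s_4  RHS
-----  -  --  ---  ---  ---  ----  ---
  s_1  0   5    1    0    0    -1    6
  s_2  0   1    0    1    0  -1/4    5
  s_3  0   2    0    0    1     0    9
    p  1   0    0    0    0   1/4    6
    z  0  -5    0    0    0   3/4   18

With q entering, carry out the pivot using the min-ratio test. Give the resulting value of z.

Ratio test on column q — row 1: 6/5 = 6/5; row 2: 5/1 = 5; row 3: 9/2 = 9/2; row 4: entry 0 ≤ 0. Minimum is 6/5 at row 1 (s_1 leaves); pivot element 5.
Pivot on row 1; the z-row RHS becomes 18 − (-5)·(6/5) = 24.

24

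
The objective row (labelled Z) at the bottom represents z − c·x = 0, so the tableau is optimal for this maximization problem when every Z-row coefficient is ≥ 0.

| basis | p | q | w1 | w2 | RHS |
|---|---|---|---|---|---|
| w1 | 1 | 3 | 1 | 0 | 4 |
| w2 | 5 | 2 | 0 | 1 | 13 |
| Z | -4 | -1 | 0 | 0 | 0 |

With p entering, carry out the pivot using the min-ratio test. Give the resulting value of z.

52/5

Ratio test on column p — row 1: 4/1 = 4; row 2: 13/5 = 13/5. Minimum is 13/5 at row 2 (w2 leaves); pivot element 5.
Pivot on row 2; the Z-row RHS becomes 0 − (-4)·(13/5) = 52/5.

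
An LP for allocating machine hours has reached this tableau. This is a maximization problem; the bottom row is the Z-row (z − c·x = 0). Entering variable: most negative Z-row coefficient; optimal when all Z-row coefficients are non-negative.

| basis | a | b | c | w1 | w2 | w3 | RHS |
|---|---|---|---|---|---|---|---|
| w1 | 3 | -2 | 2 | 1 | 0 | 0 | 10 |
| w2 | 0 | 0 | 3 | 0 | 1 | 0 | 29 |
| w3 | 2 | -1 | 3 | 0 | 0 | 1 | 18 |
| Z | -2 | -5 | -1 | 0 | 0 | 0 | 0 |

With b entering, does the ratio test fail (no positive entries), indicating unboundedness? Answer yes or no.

yes

Every constraint-row entry in column b is ≤ 0, so increasing b is unbounded.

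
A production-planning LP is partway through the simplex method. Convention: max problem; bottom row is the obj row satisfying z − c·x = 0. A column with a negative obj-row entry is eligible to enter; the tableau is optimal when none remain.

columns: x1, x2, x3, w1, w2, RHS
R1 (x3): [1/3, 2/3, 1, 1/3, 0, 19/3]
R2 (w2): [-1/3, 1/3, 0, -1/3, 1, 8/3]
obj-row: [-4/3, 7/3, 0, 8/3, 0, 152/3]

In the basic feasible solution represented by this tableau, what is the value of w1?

0

w1 is not in the basis, so in the current basic feasible solution w1 = 0.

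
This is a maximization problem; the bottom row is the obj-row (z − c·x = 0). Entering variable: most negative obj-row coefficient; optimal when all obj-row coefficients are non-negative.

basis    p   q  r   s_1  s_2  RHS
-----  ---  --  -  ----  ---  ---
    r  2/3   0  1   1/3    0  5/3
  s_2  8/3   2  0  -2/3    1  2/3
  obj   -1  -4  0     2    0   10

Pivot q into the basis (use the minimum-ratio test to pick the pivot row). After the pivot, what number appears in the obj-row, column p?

Ratio test on column q — row 1: entry 0 ≤ 0; row 2: (2/3)/2 = 1/3. Minimum is 1/3 at row 2 (s_2 leaves); pivot element 2.
Divide row 2 by 2; eliminate column q from the other rows.
obj-row update in column p: -1 − (-4)·(4/3) = 13/3.

13/3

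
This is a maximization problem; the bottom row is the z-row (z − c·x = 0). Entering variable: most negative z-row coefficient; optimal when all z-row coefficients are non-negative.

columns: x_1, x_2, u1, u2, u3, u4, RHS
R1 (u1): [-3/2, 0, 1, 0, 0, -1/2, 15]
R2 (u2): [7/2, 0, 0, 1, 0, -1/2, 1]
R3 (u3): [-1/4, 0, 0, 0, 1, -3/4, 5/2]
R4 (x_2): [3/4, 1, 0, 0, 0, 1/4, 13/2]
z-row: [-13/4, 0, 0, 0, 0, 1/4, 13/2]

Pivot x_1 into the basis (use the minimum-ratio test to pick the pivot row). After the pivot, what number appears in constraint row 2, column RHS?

Ratio test on column x_1 — row 1: entry -3/2 ≤ 0; row 2: 1/(7/2) = 2/7; row 3: entry -1/4 ≤ 0; row 4: (13/2)/(3/4) = 26/3. Minimum is 2/7 at row 2 (u2 leaves); pivot element 7/2.
Divide row 2 by 7/2; eliminate column x_1 from the other rows.
In the new row 2, the RHS entry is the old entry divided by the pivot: 1/(7/2) = 2/7.

2/7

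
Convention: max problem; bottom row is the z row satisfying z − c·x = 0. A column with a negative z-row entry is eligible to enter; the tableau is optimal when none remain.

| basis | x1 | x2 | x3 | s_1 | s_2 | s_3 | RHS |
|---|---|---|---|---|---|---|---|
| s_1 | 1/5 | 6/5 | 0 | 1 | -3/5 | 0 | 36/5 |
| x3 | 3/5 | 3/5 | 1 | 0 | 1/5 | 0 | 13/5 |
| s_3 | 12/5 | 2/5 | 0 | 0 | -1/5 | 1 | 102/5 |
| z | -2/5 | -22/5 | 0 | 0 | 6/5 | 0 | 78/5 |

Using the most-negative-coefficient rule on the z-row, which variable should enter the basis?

x2

Negative z-row entries: x1: -2/5, x2: -22/5.
The most negative is -22/5 in column x2, so x2 enters.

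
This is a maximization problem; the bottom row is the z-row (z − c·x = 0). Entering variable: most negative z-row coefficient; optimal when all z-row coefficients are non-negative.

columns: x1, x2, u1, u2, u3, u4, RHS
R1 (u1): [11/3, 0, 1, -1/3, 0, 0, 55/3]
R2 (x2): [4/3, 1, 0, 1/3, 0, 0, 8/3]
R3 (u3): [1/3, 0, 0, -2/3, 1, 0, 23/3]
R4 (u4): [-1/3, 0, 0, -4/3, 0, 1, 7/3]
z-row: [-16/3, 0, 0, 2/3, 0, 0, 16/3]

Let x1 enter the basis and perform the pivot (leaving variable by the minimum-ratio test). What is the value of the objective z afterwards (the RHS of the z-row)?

16

Ratio test on column x1 — row 1: (55/3)/(11/3) = 5; row 2: (8/3)/(4/3) = 2; row 3: (23/3)/(1/3) = 23; row 4: entry -1/3 ≤ 0. Minimum is 2 at row 2 (x2 leaves); pivot element 4/3.
Pivot on row 2; the z-row RHS becomes 16/3 − (-16/3)·2 = 16.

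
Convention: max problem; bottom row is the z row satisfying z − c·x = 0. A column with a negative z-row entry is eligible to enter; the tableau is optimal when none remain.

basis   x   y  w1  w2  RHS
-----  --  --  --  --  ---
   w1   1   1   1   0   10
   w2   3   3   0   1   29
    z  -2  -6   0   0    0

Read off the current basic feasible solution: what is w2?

29

w2 is basic (row 2); its value is the RHS of that row, 29.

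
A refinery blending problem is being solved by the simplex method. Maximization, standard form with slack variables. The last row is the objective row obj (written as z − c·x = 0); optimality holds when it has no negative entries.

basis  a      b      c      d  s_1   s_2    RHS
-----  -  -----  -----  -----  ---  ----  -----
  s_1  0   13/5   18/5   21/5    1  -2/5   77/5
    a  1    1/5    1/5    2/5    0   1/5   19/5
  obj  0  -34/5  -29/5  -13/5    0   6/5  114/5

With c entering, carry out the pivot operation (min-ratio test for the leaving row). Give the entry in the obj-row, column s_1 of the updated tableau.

29/18

Ratio test on column c — row 1: (77/5)/(18/5) = 77/18; row 2: (19/5)/(1/5) = 19. Minimum is 77/18 at row 1 (s_1 leaves); pivot element 18/5.
Divide row 1 by 18/5; eliminate column c from the other rows.
obj-row update in column s_1: 0 − (-29/5)·(5/18) = 29/18.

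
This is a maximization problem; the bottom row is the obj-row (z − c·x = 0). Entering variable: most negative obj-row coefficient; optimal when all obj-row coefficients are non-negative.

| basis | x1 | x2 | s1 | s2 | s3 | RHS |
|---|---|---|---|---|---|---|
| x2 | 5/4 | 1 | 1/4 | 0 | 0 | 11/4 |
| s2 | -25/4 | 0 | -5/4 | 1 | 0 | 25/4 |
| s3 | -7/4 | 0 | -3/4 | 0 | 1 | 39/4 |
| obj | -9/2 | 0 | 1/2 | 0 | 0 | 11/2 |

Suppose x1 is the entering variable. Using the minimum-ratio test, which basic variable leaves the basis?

Column x1 entries and ratios — x2: (11/4)/(5/4) = 11/5; s2: -25/4 ≤ 0, skip; s3: -7/4 ≤ 0, skip.
Smallest ratio is 11/5 in the row of x2, so x2 leaves.

x2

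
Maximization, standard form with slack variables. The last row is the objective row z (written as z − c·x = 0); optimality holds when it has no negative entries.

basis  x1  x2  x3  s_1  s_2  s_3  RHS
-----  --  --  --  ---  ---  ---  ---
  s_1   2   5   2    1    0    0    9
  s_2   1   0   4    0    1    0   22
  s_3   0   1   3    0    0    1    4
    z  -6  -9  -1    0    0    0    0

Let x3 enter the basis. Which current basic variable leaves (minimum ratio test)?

s_3

Column x3 entries and ratios — s_1: 9/2 = 9/2; s_2: 22/4 = 11/2; s_3: 4/3 = 4/3.
Smallest ratio is 4/3 in the row of s_3, so s_3 leaves.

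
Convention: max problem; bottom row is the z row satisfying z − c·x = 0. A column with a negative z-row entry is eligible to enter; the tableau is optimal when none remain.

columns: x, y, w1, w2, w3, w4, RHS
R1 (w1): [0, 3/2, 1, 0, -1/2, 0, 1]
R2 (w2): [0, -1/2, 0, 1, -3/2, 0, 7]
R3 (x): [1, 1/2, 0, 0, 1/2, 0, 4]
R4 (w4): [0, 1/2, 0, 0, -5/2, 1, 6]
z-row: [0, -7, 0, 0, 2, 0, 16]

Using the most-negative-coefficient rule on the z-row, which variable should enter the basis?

y

Negative z-row entries: y: -7.
The most negative is -7 in column y, so y enters.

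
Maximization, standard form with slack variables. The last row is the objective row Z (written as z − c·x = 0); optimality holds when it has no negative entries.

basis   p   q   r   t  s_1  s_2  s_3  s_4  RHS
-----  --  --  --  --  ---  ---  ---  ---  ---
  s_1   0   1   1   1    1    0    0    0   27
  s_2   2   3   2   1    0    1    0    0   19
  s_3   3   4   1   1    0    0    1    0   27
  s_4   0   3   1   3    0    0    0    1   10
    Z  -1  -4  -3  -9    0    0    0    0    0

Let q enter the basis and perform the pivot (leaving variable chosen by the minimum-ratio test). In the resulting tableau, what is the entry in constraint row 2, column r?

1

Ratio test on column q — row 1: 27/1 = 27; row 2: 19/3 = 19/3; row 3: 27/4 = 27/4; row 4: 10/3 = 10/3. Minimum is 10/3 at row 4 (s_4 leaves); pivot element 3.
Divide row 4 by 3; eliminate column q from the other rows.
Row 2 update in column r: 2 − 3·(1/3) = 1.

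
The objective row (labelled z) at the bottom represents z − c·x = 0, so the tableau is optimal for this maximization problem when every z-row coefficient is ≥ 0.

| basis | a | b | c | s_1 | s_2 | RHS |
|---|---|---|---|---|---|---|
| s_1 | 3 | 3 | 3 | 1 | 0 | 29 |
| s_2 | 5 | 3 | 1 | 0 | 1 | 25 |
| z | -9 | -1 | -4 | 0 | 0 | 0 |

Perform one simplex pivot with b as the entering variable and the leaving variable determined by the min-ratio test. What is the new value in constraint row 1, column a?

-2

Ratio test on column b — row 1: 29/3 = 29/3; row 2: 25/3 = 25/3. Minimum is 25/3 at row 2 (s_2 leaves); pivot element 3.
Divide row 2 by 3; eliminate column b from the other rows.
Row 1 update in column a: 3 − 3·(5/3) = -2.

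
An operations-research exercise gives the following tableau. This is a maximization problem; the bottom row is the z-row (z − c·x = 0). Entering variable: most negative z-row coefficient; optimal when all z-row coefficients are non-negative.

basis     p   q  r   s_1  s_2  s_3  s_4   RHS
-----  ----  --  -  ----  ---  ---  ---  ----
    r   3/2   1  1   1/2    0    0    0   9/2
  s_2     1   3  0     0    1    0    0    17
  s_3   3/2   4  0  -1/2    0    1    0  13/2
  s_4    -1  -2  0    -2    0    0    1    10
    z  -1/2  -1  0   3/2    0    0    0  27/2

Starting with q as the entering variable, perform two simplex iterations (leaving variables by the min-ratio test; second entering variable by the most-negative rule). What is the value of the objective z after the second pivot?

Ratio test on column q — row 1: (9/2)/1 = 9/2; row 2: 17/3 = 17/3; row 3: (13/2)/4 = 13/8; row 4: entry -2 ≤ 0. Minimum is 13/8 at row 3 (s_3 leaves); pivot element 4.
Pivot on row 3; the z-row RHS becomes 27/2 − (-1)·(13/8) = 121/8.
Next entering variable (most negative z-row entry -1/8): p.
Ratio test on column p — row 1: (23/8)/(9/8) = 23/9; row 2: entry -1/8 ≤ 0; row 3: (13/8)/(3/8) = 13/3; row 4: entry -1/4 ≤ 0. Minimum is 23/9 at row 1 (r leaves); pivot element 9/8.
After the second pivot the z-row RHS is 121/8 − (-1/8)·(23/9) = 139/9.

139/9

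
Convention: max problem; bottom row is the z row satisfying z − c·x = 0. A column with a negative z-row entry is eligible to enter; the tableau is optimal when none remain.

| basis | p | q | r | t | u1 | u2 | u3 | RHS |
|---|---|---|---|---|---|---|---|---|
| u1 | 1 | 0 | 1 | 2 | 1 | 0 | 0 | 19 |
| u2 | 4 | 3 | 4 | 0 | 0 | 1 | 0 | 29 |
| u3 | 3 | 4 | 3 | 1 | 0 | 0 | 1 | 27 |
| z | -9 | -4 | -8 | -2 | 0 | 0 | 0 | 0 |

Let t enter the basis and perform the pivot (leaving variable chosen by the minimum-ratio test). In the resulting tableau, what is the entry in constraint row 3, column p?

Ratio test on column t — row 1: 19/2 = 19/2; row 2: entry 0 ≤ 0; row 3: 27/1 = 27. Minimum is 19/2 at row 1 (u1 leaves); pivot element 2.
Divide row 1 by 2; eliminate column t from the other rows.
Row 3 update in column p: 3 − 1·(1/2) = 5/2.

5/2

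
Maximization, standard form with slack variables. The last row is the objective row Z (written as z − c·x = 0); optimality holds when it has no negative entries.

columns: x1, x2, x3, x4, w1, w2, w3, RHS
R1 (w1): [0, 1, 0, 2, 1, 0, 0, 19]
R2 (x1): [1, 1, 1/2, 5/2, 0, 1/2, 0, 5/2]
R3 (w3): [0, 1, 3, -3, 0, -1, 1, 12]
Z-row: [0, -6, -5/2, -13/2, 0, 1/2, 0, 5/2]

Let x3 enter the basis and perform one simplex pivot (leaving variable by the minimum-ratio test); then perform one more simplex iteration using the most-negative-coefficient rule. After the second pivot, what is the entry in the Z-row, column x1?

Ratio test on column x3 — row 1: entry 0 ≤ 0; row 2: (5/2)/(1/2) = 5; row 3: 12/3 = 4. Minimum is 4 at row 3 (w3 leaves); pivot element 3.
Divide row 3 by 3; eliminate column x3 from the other rows.
Second iteration: most negative Z-row entry is -9 in column x4, so x4 enters.
Ratio test on column x4 — row 1: 19/2 = 19/2; row 2: (1/2)/3 = 1/6; row 3: entry -1 ≤ 0. Minimum is 1/6 at row 2 (x1 leaves); pivot element 3.
Divide row 2 by 3; eliminate column x4 from the other rows.
After both pivots, the entry at the Z-row, column x1 is 3.

3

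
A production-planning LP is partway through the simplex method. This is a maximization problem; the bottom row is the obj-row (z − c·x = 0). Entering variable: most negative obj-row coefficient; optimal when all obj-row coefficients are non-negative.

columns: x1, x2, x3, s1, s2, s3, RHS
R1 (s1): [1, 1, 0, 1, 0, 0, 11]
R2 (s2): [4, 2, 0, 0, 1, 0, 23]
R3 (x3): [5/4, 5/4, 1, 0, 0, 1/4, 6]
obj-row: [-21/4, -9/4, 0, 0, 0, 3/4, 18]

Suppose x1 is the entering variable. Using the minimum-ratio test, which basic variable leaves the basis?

Column x1 entries and ratios — s1: 11/1 = 11; s2: 23/4 = 23/4; x3: 6/(5/4) = 24/5.
Smallest ratio is 24/5 in the row of x3, so x3 leaves.

x3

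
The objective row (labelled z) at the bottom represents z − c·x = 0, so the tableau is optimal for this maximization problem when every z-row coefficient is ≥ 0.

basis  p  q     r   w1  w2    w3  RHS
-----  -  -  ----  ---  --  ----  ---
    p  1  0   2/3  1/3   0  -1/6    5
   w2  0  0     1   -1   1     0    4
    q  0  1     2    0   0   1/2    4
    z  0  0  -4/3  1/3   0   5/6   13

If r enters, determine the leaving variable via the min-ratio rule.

Column r entries and ratios — p: 5/(2/3) = 15/2; w2: 4/1 = 4; q: 4/2 = 2.
Smallest ratio is 2 in the row of q, so q leaves.

q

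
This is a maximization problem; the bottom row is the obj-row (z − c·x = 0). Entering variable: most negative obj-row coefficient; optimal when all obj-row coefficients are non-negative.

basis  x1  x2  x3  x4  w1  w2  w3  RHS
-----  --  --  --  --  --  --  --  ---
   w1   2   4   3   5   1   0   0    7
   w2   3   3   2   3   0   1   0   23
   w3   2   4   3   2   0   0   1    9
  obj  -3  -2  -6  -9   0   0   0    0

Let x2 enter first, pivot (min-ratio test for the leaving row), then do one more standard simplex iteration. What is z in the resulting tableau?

63/5

Ratio test on column x2 — row 1: 7/4 = 7/4; row 2: 23/3 = 23/3; row 3: 9/4 = 9/4. Minimum is 7/4 at row 1 (w1 leaves); pivot element 4.
Pivot on row 1; the obj-row RHS becomes 0 − (-2)·(7/4) = 7/2.
Next entering variable (most negative obj-row entry -13/2): x4.
Ratio test on column x4 — row 1: (7/4)/(5/4) = 7/5; row 2: entry -3/4 ≤ 0; row 3: entry -3 ≤ 0. Minimum is 7/5 at row 1 (x2 leaves); pivot element 5/4.
After the second pivot the obj-row RHS is 7/2 − (-13/2)·(7/5) = 63/5.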